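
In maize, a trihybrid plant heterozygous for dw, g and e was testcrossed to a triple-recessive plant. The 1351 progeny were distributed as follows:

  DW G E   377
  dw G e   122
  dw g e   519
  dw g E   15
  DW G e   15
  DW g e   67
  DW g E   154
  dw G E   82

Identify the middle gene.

e

The two most frequent reciprocal classes, dw g e and DW G E, are the parental types, so the F1 was dw g e / DW G E.
The two rarest classes, dw g E and DW G e, are the double crossovers. Comparing them with the parentals, only the e allele has switched, so e is the middle locus and the order is g – e – dw.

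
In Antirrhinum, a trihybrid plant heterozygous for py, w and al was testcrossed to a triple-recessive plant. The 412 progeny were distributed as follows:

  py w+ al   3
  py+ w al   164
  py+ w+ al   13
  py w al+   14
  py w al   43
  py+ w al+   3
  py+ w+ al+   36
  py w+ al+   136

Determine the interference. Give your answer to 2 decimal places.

The two most frequent reciprocal classes, py+ w al and py w+ al+, are the parental types, so the F1 was py+ w al / py w+ al+.
The two rarest classes, py+ w al+ and py w+ al, are the double crossovers. Comparing them with the parentals, only the al allele has switched, so al is the middle locus and the order is w – al – py.
w–al: (27 + 6)/412 = 0.0801; al–py: (79 + 6)/412 = 0.2063.
Expected DCO frequency = 0.0801 × 0.2063 ≈ 0.01652; observed = 6/412 ≈ 0.01456.
Coefficient of coincidence = 0.01456/0.01652 ≈ 0.88; interference = 1 − 0.88 = 0.12.

0.12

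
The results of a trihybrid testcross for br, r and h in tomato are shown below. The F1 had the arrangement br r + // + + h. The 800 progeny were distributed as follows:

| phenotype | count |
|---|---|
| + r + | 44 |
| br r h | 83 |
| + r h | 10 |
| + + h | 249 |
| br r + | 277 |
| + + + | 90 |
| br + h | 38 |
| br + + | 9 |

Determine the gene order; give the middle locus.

r

The two rarest classes, br + + and + r h, are the double crossovers. Comparing them with the parentals, only the r allele has switched, so r is the middle locus and the order is h – r – br.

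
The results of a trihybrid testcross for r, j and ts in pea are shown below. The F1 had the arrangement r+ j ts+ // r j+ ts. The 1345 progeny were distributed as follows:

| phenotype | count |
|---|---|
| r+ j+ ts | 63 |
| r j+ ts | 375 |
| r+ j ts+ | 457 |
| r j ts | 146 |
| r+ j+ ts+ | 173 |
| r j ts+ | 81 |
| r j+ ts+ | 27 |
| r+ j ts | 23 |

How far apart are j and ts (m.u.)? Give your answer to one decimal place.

27.4 m.u.

The two rarest classes, r+ j ts and r j+ ts+, are the double crossovers. Comparing them with the parentals, only the ts allele has switched, so ts is the middle locus and the order is r – ts – j.
Crossovers in the ts–j interval produce the single-crossover classes r+ j+ ts+ and r j ts (173 + 146 = 319) plus the double crossovers (50).
RF(ts–j) = (319 + 50) / 1345 = 369/1345 = 0.2743 → 27.4 m.u.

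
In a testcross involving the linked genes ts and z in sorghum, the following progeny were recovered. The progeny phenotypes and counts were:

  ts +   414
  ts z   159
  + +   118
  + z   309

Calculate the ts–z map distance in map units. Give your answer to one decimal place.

The two most frequent classes, + z (309) and ts + (414), are the parental types, so the F1 was + z / ts +.
The recombinant classes are + + and ts z: 118 + 159 = 277.
Recombination frequency = 277/1000 = 0.2770 ≈ 27.7%, i.e. 27.7 map units.

27.7 map units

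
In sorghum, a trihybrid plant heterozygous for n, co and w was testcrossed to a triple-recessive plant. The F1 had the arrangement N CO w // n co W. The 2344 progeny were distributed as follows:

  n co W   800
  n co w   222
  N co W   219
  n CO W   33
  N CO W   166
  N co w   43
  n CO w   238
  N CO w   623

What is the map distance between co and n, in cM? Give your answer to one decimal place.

22.7 cM

The two rarest classes, N co w and n CO W, are the double crossovers. Comparing them with the parentals, only the co allele has switched, so co is the middle locus and the order is n – co – w.
Crossovers in the n–co interval produce the single-crossover classes n CO w and N co W (238 + 219 = 457) plus the double crossovers (76).
RF(n–co) = (457 + 76) / 2344 = 533/2344 = 0.2274 → 22.7 cM.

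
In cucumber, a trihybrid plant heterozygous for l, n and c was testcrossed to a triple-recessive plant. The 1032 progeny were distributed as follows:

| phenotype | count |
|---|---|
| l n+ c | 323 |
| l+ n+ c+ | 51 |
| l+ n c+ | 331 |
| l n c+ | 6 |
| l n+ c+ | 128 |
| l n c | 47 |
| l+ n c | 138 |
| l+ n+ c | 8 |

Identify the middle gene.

l

The two most frequent reciprocal classes, l n+ c and l+ n c+, are the parental types, so the F1 was l n+ c / l+ n c+.
The two rarest classes, l+ n+ c and l n c+, are the double crossovers. Comparing them with the parentals, only the l allele has switched, so l is the middle locus and the order is c – l – n.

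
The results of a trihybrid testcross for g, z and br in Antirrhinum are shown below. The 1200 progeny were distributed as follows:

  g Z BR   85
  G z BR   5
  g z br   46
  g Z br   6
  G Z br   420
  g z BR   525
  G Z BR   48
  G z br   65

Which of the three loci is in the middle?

g

The two most frequent reciprocal classes, G Z br and g z BR, are the parental types, so the F1 was G Z br / g z BR.
The two rarest classes, g Z br and G z BR, are the double crossovers. Comparing them with the parentals, only the g allele has switched, so g is the middle locus and the order is z – g – br.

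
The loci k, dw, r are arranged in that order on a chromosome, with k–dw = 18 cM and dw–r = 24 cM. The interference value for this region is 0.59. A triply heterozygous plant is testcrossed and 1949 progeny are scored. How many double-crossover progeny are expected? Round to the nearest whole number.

Map distances give recombination frequencies of 0.180 and 0.240 for the two intervals.
With interference 0.59 (so coincidence = 0.41), expected double-crossover frequency = 0.180 × 0.240 × 0.41 = 0.01771.
Expected number = 0.01771 × 1949 = 34.52 ≈ 35.

35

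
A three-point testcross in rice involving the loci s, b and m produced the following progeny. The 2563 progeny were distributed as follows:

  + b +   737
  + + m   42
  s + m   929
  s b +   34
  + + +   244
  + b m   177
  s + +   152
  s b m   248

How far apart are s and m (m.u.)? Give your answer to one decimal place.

The two most frequent reciprocal classes, s + m and + b +, are the parental types, so the F1 was s + m / + b +.
The two rarest classes, + + m and s b +, are the double crossovers. Comparing them with the parentals, only the s allele has switched, so s is the middle locus and the order is m – s – b.
Crossovers in the m–s interval produce the single-crossover classes s + + and + b m (152 + 177 = 329) plus the double crossovers (76).
RF(m–s) = (329 + 76) / 2563 = 405/2563 = 0.1580 → 15.8 m.u.

15.8 m.u.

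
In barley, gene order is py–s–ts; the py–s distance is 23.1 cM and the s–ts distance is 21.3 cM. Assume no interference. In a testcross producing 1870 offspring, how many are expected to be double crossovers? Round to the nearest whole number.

92

Map distances give recombination frequencies of 0.231 and 0.213 for the two intervals.
With no interference, expected double-crossover frequency = 0.231 × 0.213 = 0.04920.
Expected number = 0.04920 × 1870 = 92.01 ≈ 92.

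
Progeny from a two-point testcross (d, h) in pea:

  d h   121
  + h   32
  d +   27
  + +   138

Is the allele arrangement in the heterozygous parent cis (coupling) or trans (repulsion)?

The two most frequent classes are + + (138) and d h (121); these are the parental (non-recombinant) types.
So the F1 carried + + on one chromosome and d h on the other — the recessive alleles are on the same chromosome (cis / coupling).

cis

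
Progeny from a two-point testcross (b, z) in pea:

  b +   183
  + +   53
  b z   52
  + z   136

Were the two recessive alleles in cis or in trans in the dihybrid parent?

trans

The two most frequent classes are + z (136) and b + (183); these are the parental (non-recombinant) types.
So the F1 carried + z on one chromosome and b + on the other — the recessive alleles are on opposite chromosomes (trans / repulsion).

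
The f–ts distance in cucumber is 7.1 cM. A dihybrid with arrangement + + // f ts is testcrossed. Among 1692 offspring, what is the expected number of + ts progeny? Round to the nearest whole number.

60

A map distance of 7.1 cM corresponds to a recombination frequency of 0.071.
The F1 is + + / f ts, so + ts is a recombinant gamete class with expected frequency r/2 = 0.071/2 = 0.0355.
Expected number = 0.0355 × 1692 = 60.07 ≈ 60.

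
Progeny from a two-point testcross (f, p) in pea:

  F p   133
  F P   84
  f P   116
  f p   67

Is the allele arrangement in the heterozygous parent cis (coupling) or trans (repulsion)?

The two most frequent classes are F p (133) and f P (116); these are the parental (non-recombinant) types.
So the F1 carried F p on one chromosome and f P on the other — the recessive alleles are on opposite chromosomes (trans / repulsion).

trans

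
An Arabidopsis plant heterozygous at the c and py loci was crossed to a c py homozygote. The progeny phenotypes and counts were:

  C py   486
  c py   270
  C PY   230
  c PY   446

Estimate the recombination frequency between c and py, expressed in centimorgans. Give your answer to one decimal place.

The two most frequent classes, C py (486) and c PY (446), are the parental types, so the F1 was C py / c PY.
The recombinant classes are C PY and c py: 230 + 270 = 500.
Recombination frequency = 500/1432 = 0.3492 ≈ 34.9%, i.e. 34.9 centimorgans.

34.9 centimorgans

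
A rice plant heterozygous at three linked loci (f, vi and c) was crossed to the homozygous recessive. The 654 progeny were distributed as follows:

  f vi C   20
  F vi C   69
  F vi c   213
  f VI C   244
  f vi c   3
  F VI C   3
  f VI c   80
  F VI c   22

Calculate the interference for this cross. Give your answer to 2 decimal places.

The two most frequent reciprocal classes, f VI C and F vi c, are the parental types, so the F1 was f VI C / F vi c.
The two rarest classes, F VI C and f vi c, are the double crossovers. Comparing them with the parentals, only the f allele has switched, so f is the middle locus and the order is c – f – vi.
c–f: (149 + 6)/654 = 0.2370; f–vi: (42 + 6)/654 = 0.0734.
Expected DCO frequency = 0.2370 × 0.0734 ≈ 0.01740; observed = 6/654 ≈ 0.00917.
Coefficient of coincidence = 0.00917/0.01740 ≈ 0.53; interference = 1 − 0.53 = 0.47.

0.47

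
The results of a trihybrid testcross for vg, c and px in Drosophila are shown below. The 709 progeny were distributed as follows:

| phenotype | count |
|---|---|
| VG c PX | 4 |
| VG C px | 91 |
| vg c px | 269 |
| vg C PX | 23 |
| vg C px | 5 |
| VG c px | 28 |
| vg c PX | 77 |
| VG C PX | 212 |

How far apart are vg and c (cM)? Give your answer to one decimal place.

8.5 cM

The two most frequent reciprocal classes, vg c px and VG C PX, are the parental types, so the F1 was vg c px / VG C PX.
The two rarest classes, vg C px and VG c PX, are the double crossovers. Comparing them with the parentals, only the c allele has switched, so c is the middle locus and the order is px – c – vg.
Crossovers in the c–vg interval produce the single-crossover classes VG c px and vg C PX (28 + 23 = 51) plus the double crossovers (9).
RF(c–vg) = (51 + 9) / 709 = 60/709 = 0.0846 → 8.5 cM.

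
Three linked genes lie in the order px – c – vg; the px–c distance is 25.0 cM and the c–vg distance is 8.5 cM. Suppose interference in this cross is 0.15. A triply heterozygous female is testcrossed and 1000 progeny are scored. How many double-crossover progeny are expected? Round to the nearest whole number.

Map distances give recombination frequencies of 0.250 and 0.085 for the two intervals.
With interference 0.15 (so coincidence = 0.85), expected double-crossover frequency = 0.250 × 0.085 × 0.85 = 0.01806.
Expected number = 0.01806 × 1000 = 18.06 ≈ 18.

18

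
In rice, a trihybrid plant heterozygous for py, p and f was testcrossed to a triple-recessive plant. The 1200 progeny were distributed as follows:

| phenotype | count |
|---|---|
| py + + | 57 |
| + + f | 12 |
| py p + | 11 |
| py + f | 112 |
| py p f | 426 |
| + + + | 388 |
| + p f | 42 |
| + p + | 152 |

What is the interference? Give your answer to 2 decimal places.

The two most frequent reciprocal classes, + + + and py p f, are the parental types, so the F1 was + + + / py p f.
The two rarest classes, + + f and py p +, are the double crossovers. Comparing them with the parentals, only the f allele has switched, so f is the middle locus and the order is py – f – p.
py–f: (99 + 23)/1200 = 0.1017; f–p: (264 + 23)/1200 = 0.2392.
Expected DCO frequency = 0.1017 × 0.2392 ≈ 0.02433; observed = 23/1200 ≈ 0.01917.
Coefficient of coincidence = 0.01917/0.02433 ≈ 0.79; interference = 1 − 0.79 = 0.21.

0.21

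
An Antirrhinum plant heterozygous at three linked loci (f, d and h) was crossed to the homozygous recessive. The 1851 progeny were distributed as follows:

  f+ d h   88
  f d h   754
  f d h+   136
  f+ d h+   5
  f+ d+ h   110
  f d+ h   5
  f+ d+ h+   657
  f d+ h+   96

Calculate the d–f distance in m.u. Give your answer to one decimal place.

The two most frequent reciprocal classes, f d h and f+ d+ h+, are the parental types, so the F1 was f d h / f+ d+ h+.
The two rarest classes, f d+ h and f+ d h+, are the double crossovers. Comparing them with the parentals, only the d allele has switched, so d is the middle locus and the order is h – d – f.
Crossovers in the d–f interval produce the single-crossover classes f+ d h and f d+ h+ (88 + 96 = 184) plus the double crossovers (10).
RF(d–f) = (184 + 10) / 1851 = 194/1851 = 0.1048 → 10.5 m.u.

10.5 m.u.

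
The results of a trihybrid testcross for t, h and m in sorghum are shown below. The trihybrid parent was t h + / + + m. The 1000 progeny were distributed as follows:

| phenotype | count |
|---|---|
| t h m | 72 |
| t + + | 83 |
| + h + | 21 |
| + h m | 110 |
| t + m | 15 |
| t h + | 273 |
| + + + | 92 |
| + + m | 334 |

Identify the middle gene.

t

The two rarest classes, + h + and t + m, are the double crossovers. Comparing them with the parentals, only the t allele has switched, so t is the middle locus and the order is m – t – h.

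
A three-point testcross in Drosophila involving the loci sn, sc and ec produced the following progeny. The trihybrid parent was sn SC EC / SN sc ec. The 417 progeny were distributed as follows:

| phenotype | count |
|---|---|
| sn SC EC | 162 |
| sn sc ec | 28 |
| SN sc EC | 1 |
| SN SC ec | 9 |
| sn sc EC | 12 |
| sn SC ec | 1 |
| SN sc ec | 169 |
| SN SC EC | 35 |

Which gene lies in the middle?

The two rarest classes, sn SC ec and SN sc EC, are the double crossovers. Comparing them with the parentals, only the ec allele has switched, so ec is the middle locus and the order is sn – ec – sc.

ec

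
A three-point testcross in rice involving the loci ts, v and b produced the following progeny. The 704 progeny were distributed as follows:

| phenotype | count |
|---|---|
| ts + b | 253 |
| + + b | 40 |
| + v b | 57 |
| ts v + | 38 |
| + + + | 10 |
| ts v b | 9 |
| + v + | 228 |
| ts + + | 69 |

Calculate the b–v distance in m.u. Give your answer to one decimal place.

20.6 m.u.

The two most frequent reciprocal classes, + v + and ts + b, are the parental types, so the F1 was + v + / ts + b.
The two rarest classes, + + + and ts v b, are the double crossovers. Comparing them with the parentals, only the v allele has switched, so v is the middle locus and the order is ts – v – b.
Crossovers in the v–b interval produce the single-crossover classes + v b and ts + + (57 + 69 = 126) plus the double crossovers (19).
RF(v–b) = (126 + 19) / 704 = 145/704 = 0.2060 → 20.6 m.u.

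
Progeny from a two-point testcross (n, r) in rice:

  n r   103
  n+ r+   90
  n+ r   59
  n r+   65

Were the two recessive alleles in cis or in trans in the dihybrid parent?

cis

The two most frequent classes are n+ r+ (90) and n r (103); these are the parental (non-recombinant) types.
So the F1 carried n+ r+ on one chromosome and n r on the other — the recessive alleles are on the same chromosome (cis / coupling).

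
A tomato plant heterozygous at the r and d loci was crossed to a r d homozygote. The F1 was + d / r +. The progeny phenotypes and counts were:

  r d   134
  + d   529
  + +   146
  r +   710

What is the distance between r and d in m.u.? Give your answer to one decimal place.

The recombinant classes are + + and r d: 146 + 134 = 280.
Recombination frequency = 280/1519 = 0.1843 ≈ 18.4%, i.e. 18.4 m.u.

18.4 m.u.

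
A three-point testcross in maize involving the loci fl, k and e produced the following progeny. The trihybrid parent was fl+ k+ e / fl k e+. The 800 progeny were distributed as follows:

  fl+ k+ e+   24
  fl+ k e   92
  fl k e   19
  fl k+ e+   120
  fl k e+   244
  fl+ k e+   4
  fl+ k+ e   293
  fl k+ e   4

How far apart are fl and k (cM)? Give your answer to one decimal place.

27.5 cM

The two rarest classes, fl k+ e and fl+ k e+, are the double crossovers. Comparing them with the parentals, only the fl allele has switched, so fl is the middle locus and the order is k – fl – e.
Crossovers in the k–fl interval produce the single-crossover classes fl+ k e and fl k+ e+ (92 + 120 = 212) plus the double crossovers (8).
RF(k–fl) = (212 + 8) / 800 = 220/800 = 0.2750 → 27.5 cM.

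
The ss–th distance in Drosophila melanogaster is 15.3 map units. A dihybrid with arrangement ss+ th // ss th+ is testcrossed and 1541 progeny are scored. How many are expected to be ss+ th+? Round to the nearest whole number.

A map distance of 15.3 map units corresponds to a recombination frequency of 0.153.
The F1 is ss+ th / ss th+, so ss+ th+ is a recombinant gamete class with expected frequency r/2 = 0.153/2 = 0.0765.
Expected number = 0.0765 × 1541 = 117.89 ≈ 118.

118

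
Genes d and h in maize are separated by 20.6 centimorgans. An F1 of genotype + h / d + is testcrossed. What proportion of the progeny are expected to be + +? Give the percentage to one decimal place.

10.3%

A map distance of 20.6 centimorgans corresponds to a recombination frequency of 0.206.
The F1 is + h / d +, so + + is a recombinant gamete class with expected frequency r/2 = 0.206/2 = 0.1030.
That is 0.1030 = 10.3% of the progeny.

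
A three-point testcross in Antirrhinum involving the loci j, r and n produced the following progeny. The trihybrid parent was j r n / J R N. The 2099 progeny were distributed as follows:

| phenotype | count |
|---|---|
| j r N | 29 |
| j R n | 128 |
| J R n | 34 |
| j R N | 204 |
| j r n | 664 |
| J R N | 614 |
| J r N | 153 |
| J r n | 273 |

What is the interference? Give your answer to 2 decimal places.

0.29

The two rarest classes, j r N and J R n, are the double crossovers. Comparing them with the parentals, only the n allele has switched, so n is the middle locus and the order is r – n – j.
r–n: (281 + 63)/2099 = 0.1639; n–j: (477 + 63)/2099 = 0.2573.
Expected DCO frequency = 0.1639 × 0.2573 ≈ 0.04217; observed = 63/2099 ≈ 0.03001.
Coefficient of coincidence = 0.03001/0.04217 ≈ 0.71; interference = 1 − 0.71 = 0.29.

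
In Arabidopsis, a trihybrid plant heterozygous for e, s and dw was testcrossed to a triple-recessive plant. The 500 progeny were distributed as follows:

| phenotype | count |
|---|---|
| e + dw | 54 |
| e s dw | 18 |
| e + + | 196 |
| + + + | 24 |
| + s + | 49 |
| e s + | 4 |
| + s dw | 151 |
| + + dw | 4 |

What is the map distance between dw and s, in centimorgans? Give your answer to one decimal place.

22.2 centimorgans

The two most frequent reciprocal classes, + s dw and e + +, are the parental types, so the F1 was + s dw / e + +.
The two rarest classes, + + dw and e s +, are the double crossovers. Comparing them with the parentals, only the s allele has switched, so s is the middle locus and the order is e – s – dw.
Crossovers in the s–dw interval produce the single-crossover classes + s + and e + dw (49 + 54 = 103) plus the double crossovers (8).
RF(s–dw) = (103 + 8) / 500 = 111/500 = 0.2220 → 22.2 centimorgans.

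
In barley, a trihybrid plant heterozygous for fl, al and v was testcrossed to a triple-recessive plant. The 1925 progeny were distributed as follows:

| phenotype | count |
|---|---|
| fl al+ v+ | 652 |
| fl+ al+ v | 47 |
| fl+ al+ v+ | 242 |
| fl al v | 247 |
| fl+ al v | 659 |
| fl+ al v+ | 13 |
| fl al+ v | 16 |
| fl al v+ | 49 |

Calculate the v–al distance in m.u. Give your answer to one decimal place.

The two most frequent reciprocal classes, fl+ al v and fl al+ v+, are the parental types, so the F1 was fl+ al v / fl al+ v+.
The two rarest classes, fl+ al v+ and fl al+ v, are the double crossovers. Comparing them with the parentals, only the v allele has switched, so v is the middle locus and the order is al – v – fl.
Crossovers in the al–v interval produce the single-crossover classes fl+ al+ v and fl al v+ (47 + 49 = 96) plus the double crossovers (29).
RF(al–v) = (96 + 29) / 1925 = 125/1925 = 0.0649 → 6.5 m.u.

6.5 m.u.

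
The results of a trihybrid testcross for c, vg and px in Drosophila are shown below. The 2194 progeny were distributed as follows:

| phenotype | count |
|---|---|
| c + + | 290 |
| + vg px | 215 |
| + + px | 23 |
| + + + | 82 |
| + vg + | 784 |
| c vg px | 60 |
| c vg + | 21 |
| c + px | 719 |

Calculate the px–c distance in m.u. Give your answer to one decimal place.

25.0 m.u.

The two most frequent reciprocal classes, c + px and + vg +, are the parental types, so the F1 was c + px / + vg +.
The two rarest classes, + + px and c vg +, are the double crossovers. Comparing them with the parentals, only the c allele has switched, so c is the middle locus and the order is vg – c – px.
Crossovers in the c–px interval produce the single-crossover classes c + + and + vg px (290 + 215 = 505) plus the double crossovers (44).
RF(c–px) = (505 + 44) / 2194 = 549/2194 = 0.2502 → 25.0 m.u.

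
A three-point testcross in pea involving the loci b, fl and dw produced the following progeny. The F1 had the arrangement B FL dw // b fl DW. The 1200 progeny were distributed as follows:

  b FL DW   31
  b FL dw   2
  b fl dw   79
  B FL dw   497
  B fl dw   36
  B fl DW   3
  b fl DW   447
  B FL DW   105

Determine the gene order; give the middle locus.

b

The two rarest classes, b FL dw and B fl DW, are the double crossovers. Comparing them with the parentals, only the b allele has switched, so b is the middle locus and the order is dw – b – fl.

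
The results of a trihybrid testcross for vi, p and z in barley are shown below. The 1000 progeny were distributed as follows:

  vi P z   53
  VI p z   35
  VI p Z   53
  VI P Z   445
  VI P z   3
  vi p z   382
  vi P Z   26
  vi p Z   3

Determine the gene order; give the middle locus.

The two most frequent reciprocal classes, vi p z and VI P Z, are the parental types, so the F1 was vi p z / VI P Z.
The two rarest classes, vi p Z and VI P z, are the double crossovers. Comparing them with the parentals, only the z allele has switched, so z is the middle locus and the order is vi – z – p.

z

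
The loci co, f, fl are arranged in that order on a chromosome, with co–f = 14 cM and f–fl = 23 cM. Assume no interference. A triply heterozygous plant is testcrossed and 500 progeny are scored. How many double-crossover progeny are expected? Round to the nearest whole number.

16

Map distances give recombination frequencies of 0.140 and 0.230 for the two intervals.
With no interference, expected double-crossover frequency = 0.140 × 0.230 = 0.03220.
Expected number = 0.03220 × 500 = 16.10 ≈ 16.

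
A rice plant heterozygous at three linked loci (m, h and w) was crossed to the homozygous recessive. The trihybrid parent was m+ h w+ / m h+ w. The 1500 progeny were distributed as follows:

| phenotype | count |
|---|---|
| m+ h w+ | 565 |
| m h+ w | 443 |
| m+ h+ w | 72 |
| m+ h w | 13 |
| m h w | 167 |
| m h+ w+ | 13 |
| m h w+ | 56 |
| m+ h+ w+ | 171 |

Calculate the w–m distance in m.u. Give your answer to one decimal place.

10.3 m.u.

The two rarest classes, m+ h w and m h+ w+, are the double crossovers. Comparing them with the parentals, only the w allele has switched, so w is the middle locus and the order is h – w – m.
Crossovers in the w–m interval produce the single-crossover classes m h w+ and m+ h+ w (56 + 72 = 128) plus the double crossovers (26).
RF(w–m) = (128 + 26) / 1500 = 154/1500 = 0.1027 → 10.3 m.u.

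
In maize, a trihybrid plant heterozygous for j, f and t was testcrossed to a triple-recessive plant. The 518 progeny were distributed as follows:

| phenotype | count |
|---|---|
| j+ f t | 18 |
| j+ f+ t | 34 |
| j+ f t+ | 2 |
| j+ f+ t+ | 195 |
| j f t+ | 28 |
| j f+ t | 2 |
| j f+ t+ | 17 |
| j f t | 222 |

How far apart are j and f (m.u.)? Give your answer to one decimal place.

The two most frequent reciprocal classes, j+ f+ t+ and j f t, are the parental types, so the F1 was j+ f+ t+ / j f t.
The two rarest classes, j+ f t+ and j f+ t, are the double crossovers. Comparing them with the parentals, only the f allele has switched, so f is the middle locus and the order is j – f – t.
Crossovers in the j–f interval produce the single-crossover classes j f+ t+ and j+ f t (17 + 18 = 35) plus the double crossovers (4).
RF(j–f) = (35 + 4) / 518 = 39/518 = 0.0753 → 7.5 m.u.

7.5 m.u.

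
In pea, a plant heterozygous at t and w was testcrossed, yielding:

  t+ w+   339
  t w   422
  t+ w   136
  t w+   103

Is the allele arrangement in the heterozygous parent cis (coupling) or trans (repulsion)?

The two most frequent classes are t+ w+ (339) and t w (422); these are the parental (non-recombinant) types.
So the F1 carried t+ w+ on one chromosome and t w on the other — the recessive alleles are on the same chromosome (cis / coupling).

cis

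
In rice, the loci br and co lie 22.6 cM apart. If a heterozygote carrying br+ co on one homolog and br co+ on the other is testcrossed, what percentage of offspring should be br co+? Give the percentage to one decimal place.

38.7%

A map distance of 22.6 cM corresponds to a recombination frequency of 0.226.
The F1 is br+ co / br co+, so br co+ is a parental gamete class with expected frequency (1 − r)/2 = 0.774/2 = 0.3870.
That is 0.3870 = 38.7% of the progeny.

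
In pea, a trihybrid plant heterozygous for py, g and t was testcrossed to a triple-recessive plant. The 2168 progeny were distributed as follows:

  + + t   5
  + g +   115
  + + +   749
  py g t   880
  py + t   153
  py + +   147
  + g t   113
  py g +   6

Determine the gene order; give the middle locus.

t

The two most frequent reciprocal classes, + + + and py g t, are the parental types, so the F1 was + + + / py g t.
The two rarest classes, + + t and py g +, are the double crossovers. Comparing them with the parentals, only the t allele has switched, so t is the middle locus and the order is py – t – g.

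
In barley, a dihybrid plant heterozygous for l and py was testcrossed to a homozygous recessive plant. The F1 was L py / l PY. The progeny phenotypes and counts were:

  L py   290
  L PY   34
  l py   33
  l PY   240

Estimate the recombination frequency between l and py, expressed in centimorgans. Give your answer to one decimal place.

The recombinant classes are L PY and l py: 34 + 33 = 67.
Recombination frequency = 67/597 = 0.1122 ≈ 11.2%, i.e. 11.2 centimorgans.

11.2 centimorgans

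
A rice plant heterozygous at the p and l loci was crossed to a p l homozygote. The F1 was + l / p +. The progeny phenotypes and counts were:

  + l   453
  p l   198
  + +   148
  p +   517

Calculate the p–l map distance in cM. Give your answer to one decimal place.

26.3 cM

The recombinant classes are + + and p l: 148 + 198 = 346.
Recombination frequency = 346/1316 = 0.2629 ≈ 26.3%, i.e. 26.3 cM.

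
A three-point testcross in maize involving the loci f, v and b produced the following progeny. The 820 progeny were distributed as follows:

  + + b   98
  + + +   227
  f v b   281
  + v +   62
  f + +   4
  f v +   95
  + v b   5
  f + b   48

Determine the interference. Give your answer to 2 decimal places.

0.69

The two most frequent reciprocal classes, f v b and + + +, are the parental types, so the F1 was f v b / + + +.
The two rarest classes, + v b and f + +, are the double crossovers. Comparing them with the parentals, only the f allele has switched, so f is the middle locus and the order is v – f – b.
v–f: (110 + 9)/820 = 0.1451; f–b: (193 + 9)/820 = 0.2463.
Expected DCO frequency = 0.1451 × 0.2463 ≈ 0.03574; observed = 9/820 ≈ 0.01098.
Coefficient of coincidence = 0.01098/0.03574 ≈ 0.31; interference = 1 − 0.31 = 0.69.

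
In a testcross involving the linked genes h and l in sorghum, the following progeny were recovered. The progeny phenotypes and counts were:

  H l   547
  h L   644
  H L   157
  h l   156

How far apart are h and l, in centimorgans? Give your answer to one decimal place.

20.8 centimorgans

The two most frequent classes, H l (547) and h L (644), are the parental types, so the F1 was H l / h L.
The recombinant classes are H L and h l: 157 + 156 = 313.
Recombination frequency = 313/1504 = 0.2081 ≈ 20.8%, i.e. 20.8 centimorgans.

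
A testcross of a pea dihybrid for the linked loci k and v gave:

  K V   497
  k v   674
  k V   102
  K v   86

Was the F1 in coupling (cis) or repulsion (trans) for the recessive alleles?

The two most frequent classes are K V (497) and k v (674); these are the parental (non-recombinant) types.
So the F1 carried K V on one chromosome and k v on the other — the recessive alleles are on the same chromosome (cis / coupling).

cis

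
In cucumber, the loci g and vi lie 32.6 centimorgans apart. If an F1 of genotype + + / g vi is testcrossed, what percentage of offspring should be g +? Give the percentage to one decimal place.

A map distance of 32.6 centimorgans corresponds to a recombination frequency of 0.326.
The F1 is + + / g vi, so g + is a recombinant gamete class with expected frequency r/2 = 0.326/2 = 0.1630.
That is 0.1630 = 16.3% of the progeny.

16.3%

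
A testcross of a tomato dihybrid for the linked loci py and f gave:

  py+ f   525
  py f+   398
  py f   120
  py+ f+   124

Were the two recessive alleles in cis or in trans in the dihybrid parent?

trans

The two most frequent classes are py+ f (525) and py f+ (398); these are the parental (non-recombinant) types.
So the F1 carried py+ f on one chromosome and py f+ on the other — the recessive alleles are on opposite chromosomes (trans / repulsion).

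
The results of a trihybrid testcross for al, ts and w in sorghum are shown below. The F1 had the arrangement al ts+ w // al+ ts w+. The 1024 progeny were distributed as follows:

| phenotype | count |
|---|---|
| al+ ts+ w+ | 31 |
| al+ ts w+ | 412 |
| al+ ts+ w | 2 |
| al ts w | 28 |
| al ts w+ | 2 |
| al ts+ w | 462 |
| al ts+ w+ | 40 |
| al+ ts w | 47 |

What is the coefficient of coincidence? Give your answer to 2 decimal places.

The two rarest classes, al+ ts+ w and al ts w+, are the double crossovers. Comparing them with the parentals, only the al allele has switched, so al is the middle locus and the order is w – al – ts.
w–al: (87 + 4)/1024 = 0.0889; al–ts: (59 + 4)/1024 = 0.0615.
Expected DCO frequency = 0.0889 × 0.0615 ≈ 0.00547; observed = 4/1024 ≈ 0.00391.
Coefficient of coincidence = 0.00391/0.00547 ≈ 0.71.

0.71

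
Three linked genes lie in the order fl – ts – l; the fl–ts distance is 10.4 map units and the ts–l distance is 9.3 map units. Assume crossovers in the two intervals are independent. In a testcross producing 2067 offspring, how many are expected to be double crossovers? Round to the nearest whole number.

Map distances give recombination frequencies of 0.104 and 0.093 for the two intervals.
With no interference, expected double-crossover frequency = 0.104 × 0.093 = 0.00967.
Expected number = 0.00967 × 2067 = 19.99 ≈ 20.

20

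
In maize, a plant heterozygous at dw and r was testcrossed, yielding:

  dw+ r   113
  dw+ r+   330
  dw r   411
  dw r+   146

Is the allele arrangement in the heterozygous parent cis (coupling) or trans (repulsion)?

The two most frequent classes are dw+ r+ (330) and dw r (411); these are the parental (non-recombinant) types.
So the F1 carried dw+ r+ on one chromosome and dw r on the other — the recessive alleles are on the same chromosome (cis / coupling).

cis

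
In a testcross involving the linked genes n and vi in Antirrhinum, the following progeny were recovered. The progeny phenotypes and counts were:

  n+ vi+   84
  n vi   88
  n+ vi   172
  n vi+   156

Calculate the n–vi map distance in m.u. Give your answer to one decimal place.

The two most frequent classes, n+ vi (172) and n vi+ (156), are the parental types, so the F1 was n+ vi / n vi+.
The recombinant classes are n+ vi+ and n vi: 84 + 88 = 172.
Recombination frequency = 172/500 = 0.3440 ≈ 34.4%, i.e. 34.4 m.u.

34.4 m.u.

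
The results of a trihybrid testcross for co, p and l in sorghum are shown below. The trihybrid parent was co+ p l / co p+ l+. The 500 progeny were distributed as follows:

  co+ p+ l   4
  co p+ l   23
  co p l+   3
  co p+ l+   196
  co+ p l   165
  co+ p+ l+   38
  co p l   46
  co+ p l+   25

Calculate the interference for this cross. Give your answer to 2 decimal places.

The two rarest classes, co+ p+ l and co p l+, are the double crossovers. Comparing them with the parentals, only the p allele has switched, so p is the middle locus and the order is co – p – l.
co–p: (84 + 7)/500 = 0.1820; p–l: (48 + 7)/500 = 0.1100.
Expected DCO frequency = 0.1820 × 0.1100 ≈ 0.02002; observed = 7/500 ≈ 0.01400.
Coefficient of coincidence = 0.01400/0.02002 ≈ 0.70; interference = 1 − 0.70 = 0.30.

0.30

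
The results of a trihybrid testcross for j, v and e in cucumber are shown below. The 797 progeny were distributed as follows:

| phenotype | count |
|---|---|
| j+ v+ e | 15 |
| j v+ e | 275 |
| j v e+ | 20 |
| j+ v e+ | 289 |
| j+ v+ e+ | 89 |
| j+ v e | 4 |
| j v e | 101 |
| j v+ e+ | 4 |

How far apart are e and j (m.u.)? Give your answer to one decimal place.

The two most frequent reciprocal classes, j v+ e and j+ v e+, are the parental types, so the F1 was j v+ e / j+ v e+.
The two rarest classes, j v+ e+ and j+ v e, are the double crossovers. Comparing them with the parentals, only the e allele has switched, so e is the middle locus and the order is j – e – v.
Crossovers in the j–e interval produce the single-crossover classes j+ v+ e and j v e+ (15 + 20 = 35) plus the double crossovers (8).
RF(j–e) = (35 + 8) / 797 = 43/797 = 0.0540 → 5.4 m.u.

5.4 m.u.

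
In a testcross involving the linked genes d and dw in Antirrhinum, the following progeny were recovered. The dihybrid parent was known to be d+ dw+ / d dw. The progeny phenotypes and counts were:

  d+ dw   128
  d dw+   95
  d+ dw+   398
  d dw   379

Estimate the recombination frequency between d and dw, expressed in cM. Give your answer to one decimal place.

The recombinant classes are d+ dw and d dw+: 128 + 95 = 223.
Recombination frequency = 223/1000 = 0.2230 ≈ 22.3%, i.e. 22.3 cM.

22.3 cM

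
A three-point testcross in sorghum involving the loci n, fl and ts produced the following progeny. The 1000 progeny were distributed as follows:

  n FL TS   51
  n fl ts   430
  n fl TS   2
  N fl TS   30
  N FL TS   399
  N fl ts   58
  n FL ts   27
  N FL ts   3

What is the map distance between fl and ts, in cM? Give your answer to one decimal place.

The two most frequent reciprocal classes, N FL TS and n fl ts, are the parental types, so the F1 was N FL TS / n fl ts.
The two rarest classes, N FL ts and n fl TS, are the double crossovers. Comparing them with the parentals, only the ts allele has switched, so ts is the middle locus and the order is fl – ts – n.
Crossovers in the fl–ts interval produce the single-crossover classes N fl TS and n FL ts (30 + 27 = 57) plus the double crossovers (5).
RF(fl–ts) = (57 + 5) / 1000 = 62/1000 = 0.0620 → 6.2 cM.

6.2 cM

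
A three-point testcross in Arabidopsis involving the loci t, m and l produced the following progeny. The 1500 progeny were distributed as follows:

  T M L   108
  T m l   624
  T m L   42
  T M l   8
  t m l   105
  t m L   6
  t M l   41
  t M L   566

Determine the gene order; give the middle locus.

The two most frequent reciprocal classes, t M L and T m l, are the parental types, so the F1 was t M L / T m l.
The two rarest classes, t m L and T M l, are the double crossovers. Comparing them with the parentals, only the m allele has switched, so m is the middle locus and the order is t – m – l.

m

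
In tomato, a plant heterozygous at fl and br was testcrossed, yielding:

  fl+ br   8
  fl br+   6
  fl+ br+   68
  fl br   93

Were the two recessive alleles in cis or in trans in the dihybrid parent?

cis

The two most frequent classes are fl+ br+ (68) and fl br (93); these are the parental (non-recombinant) types.
So the F1 carried fl+ br+ on one chromosome and fl br on the other — the recessive alleles are on the same chromosome (cis / coupling).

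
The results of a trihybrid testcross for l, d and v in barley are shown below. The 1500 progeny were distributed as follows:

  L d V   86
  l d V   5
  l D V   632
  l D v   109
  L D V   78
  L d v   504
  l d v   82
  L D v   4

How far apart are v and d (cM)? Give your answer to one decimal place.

13.6 cM

The two most frequent reciprocal classes, L d v and l D V, are the parental types, so the F1 was L d v / l D V.
The two rarest classes, L D v and l d V, are the double crossovers. Comparing them with the parentals, only the d allele has switched, so d is the middle locus and the order is v – d – l.
Crossovers in the v–d interval produce the single-crossover classes L d V and l D v (86 + 109 = 195) plus the double crossovers (9).
RF(v–d) = (195 + 9) / 1500 = 204/1500 = 0.1360 → 13.6 cM.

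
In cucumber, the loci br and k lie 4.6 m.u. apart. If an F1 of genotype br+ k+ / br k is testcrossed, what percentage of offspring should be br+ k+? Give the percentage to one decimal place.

47.7%

A map distance of 4.6 m.u. corresponds to a recombination frequency of 0.046.
The F1 is br+ k+ / br k, so br+ k+ is a parental gamete class with expected frequency (1 − r)/2 = 0.954/2 = 0.4770.
That is 0.4770 = 47.7% of the progeny.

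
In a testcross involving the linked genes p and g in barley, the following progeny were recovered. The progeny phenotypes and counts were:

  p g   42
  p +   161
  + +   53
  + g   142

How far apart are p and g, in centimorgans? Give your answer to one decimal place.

23.9 centimorgans

The two most frequent classes, + g (142) and p + (161), are the parental types, so the F1 was + g / p +.
The recombinant classes are + + and p g: 53 + 42 = 95.
Recombination frequency = 95/398 = 0.2387 ≈ 23.9%, i.e. 23.9 centimorgans.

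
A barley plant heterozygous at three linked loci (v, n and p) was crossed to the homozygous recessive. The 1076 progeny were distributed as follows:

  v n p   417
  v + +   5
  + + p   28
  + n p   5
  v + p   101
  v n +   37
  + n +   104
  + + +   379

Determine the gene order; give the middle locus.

v

The two most frequent reciprocal classes, + + + and v n p, are the parental types, so the F1 was + + + / v n p.
The two rarest classes, v + + and + n p, are the double crossovers. Comparing them with the parentals, only the v allele has switched, so v is the middle locus and the order is p – v – n.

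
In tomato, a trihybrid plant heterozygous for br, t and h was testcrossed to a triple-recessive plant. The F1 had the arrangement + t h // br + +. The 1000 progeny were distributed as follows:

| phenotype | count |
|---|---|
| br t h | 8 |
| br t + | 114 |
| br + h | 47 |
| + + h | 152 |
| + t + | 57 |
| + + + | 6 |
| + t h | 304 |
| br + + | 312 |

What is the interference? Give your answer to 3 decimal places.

The two rarest classes, br t h and + + +, are the double crossovers. Comparing them with the parentals, only the br allele has switched, so br is the middle locus and the order is h – br – t.
h–br: (104 + 14)/1000 = 0.1180; br–t: (266 + 14)/1000 = 0.2800.
Expected DCO frequency = 0.1180 × 0.2800 ≈ 0.03304; observed = 14/1000 ≈ 0.01400.
Coefficient of coincidence = 0.01400/0.03304 ≈ 0.424; interference = 1 − 0.424 = 0.576.

0.576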